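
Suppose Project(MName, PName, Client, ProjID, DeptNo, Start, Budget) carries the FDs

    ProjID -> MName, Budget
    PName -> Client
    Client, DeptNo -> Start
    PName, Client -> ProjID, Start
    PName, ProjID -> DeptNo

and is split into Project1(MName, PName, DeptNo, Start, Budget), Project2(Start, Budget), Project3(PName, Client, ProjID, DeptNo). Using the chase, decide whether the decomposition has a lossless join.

Yes

Chase test. Columns are MName, PName, Client, ProjID, DeptNo, Start, Budget; row i has aⱼ where attribute j ∈ Projecti, else bᵢⱼ.
Initial tableau (one row per fragment):
  row 1: a1 a2 b13 b14 a5 a6 a7
  row 2: b21 b22 b23 b24 b25 a6 a7
  row 3: b31 a2 a3 a4 a5 b36 b37
Rows 1 and 3 agree on PName; apply PName→Client and equate their Client entries.
Rows 1 and 3 agree on Client, DeptNo; apply Client, DeptNo→Start and equate their Start entries.
Rows 1 and 3 agree on PName, Client; apply PName, Client→ProjID, Start and equate their ProjID, Start entries.
Rows 1 and 3 agree on ProjID; apply ProjID→MName, Budget and equate their MName, Budget entries.
Row 1 is now all distinguished symbols — the join is lossless.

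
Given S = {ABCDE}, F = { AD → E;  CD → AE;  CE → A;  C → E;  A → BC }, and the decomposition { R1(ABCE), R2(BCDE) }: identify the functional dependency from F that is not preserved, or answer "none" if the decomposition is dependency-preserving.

none

AD → E: restricted closure across fragments reaches E.
CD → AE: restricted closure across fragments reaches AE.
CE → A lies within R1.
C → E lies within R1.
A → BC lies within R1.
Every dependency is enforceable on the fragments, so the decomposition is dependency-preserving.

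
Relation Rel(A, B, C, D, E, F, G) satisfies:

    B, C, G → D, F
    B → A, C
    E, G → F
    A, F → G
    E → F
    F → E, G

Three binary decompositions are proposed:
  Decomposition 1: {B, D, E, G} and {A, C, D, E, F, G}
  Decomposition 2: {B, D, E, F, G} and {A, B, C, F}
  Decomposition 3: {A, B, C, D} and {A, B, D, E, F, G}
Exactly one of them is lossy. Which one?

Decomposition 1: common = {D, E, G}, closure = {D, E, F, G} → lossy.
Decomposition 2: common = {B, F}, closure = {A, B, C, D, E, F, G} → lossless.
Decomposition 3: common = {A, B, D}, closure = {A, B, C, D} → lossless.

Decomposition 1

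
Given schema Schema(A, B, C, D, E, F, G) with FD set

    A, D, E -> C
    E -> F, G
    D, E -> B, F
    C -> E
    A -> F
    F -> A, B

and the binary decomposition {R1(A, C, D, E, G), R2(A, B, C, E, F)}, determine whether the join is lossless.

Common attributes: R1 ∩ R2 = {A, C, E}.
Closure of {A, C, E}: E → F, G applies, adding F, G; F → A, B applies, adding B. So (A, C, E)⁺ = {A, B, C, E, F, G}.
This closure contains every attribute of R2, so R1 ∩ R2 → R2. The join is lossless.

Yes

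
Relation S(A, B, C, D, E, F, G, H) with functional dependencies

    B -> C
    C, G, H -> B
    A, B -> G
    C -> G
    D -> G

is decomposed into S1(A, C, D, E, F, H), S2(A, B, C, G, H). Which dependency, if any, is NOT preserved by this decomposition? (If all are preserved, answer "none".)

Check D → G: no single fragment contains all of {D, G}, and the restricted closure of {D} across the fragments never reaches {G}.
B → C is preserved.
C, G, H → B is preserved.
A, B → G is preserved.
C → G is preserved.

D -> G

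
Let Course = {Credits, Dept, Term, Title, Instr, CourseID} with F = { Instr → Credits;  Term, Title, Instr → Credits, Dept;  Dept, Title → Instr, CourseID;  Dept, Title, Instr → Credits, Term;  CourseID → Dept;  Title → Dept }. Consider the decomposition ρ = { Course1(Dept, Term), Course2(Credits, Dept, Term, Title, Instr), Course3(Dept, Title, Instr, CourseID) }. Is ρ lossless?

Yes

Chase test. Columns are Credits, Dept, Term, Title, Instr, CourseID; row i has aⱼ where attribute j ∈ Coursei, else bᵢⱼ.
Initial tableau (one row per fragment):
  row 1: b11 a2 a3 b14 b15 b16
  row 2: a1 a2 a3 a4 a5 b26
  row 3: b31 a2 b33 a4 a5 a6
Rows 2 and 3 agree on Instr; apply Instr→Credits and equate their Credits entries.
Rows 2 and 3 agree on Dept, Title; apply Dept, Title→Instr, CourseID and equate their Instr, CourseID entries.
Rows 2 and 3 agree on Dept, Title, Instr; apply Dept, Title, Instr→Credits, Term and equate their Credits, Term entries.
Row 2 is now all distinguished symbols — the join is lossless.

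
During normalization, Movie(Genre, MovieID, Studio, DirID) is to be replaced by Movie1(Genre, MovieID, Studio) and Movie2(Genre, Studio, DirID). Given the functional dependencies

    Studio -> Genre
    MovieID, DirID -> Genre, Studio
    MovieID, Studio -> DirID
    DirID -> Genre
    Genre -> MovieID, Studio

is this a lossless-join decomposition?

Common attributes: Movie1 ∩ Movie2 = {Genre, Studio}.
Closure of {Genre, Studio}: Genre → MovieID, Studio applies, adding MovieID; MovieID, Studio → DirID applies, adding DirID. So (Genre, Studio)⁺ = {Genre, MovieID, Studio, DirID}.
This closure contains every attribute of Movie1, so Movie1 ∩ Movie2 → Movie1. The join is lossless.

Yes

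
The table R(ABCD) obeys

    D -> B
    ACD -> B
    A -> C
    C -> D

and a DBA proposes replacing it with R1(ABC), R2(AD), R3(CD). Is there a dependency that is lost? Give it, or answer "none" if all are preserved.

D -> B

Check D → B: no single fragment contains all of {BD}, and the restricted closure of {D} across the fragments never reaches {B}.
ACD → B is preserved.
A → C is preserved.
C → D is preserved.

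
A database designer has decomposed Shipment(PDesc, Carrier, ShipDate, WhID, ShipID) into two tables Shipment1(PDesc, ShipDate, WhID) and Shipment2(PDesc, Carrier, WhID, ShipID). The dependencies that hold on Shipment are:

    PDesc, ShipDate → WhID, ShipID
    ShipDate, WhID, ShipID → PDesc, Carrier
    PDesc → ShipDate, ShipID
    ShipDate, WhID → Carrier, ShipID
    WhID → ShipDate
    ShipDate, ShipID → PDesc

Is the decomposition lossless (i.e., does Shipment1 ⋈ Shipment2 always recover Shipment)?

Yes

Common attributes: Shipment1 ∩ Shipment2 = {PDesc, WhID}.
Closure of {PDesc, WhID}: PDesc → ShipDate, ShipID applies, adding ShipDate, ShipID; ShipDate, WhID → Carrier, ShipID applies, adding Carrier. So (PDesc, WhID)⁺ = {PDesc, Carrier, ShipDate, WhID, ShipID}.
This closure contains every attribute of Shipment1, so Shipment1 ∩ Shipment2 → Shipment1. The join is lossless.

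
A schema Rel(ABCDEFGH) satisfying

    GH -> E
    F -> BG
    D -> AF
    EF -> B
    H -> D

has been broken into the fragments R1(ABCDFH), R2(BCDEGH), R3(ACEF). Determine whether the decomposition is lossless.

Yes

Chase test. Columns are ABCDEFGH; row i has aⱼ where attribute j ∈ Ri, else bᵢⱼ.
Initial tableau (one row per fragment):
  row 1: a1 a2 a3 a4 b15 a6 b17 a8
  row 2: b21 a2 a3 a4 a5 b26 a7 a8
  row 3: a1 b32 a3 b34 a5 a6 b37 b38
Rows 1 and 3 agree on F; apply F→BG and equate their BG entries.
Rows 1 and 2 agree on D; apply D→AF and equate their AF entries.
Rows 1 and 2 agree on F; apply F→BG and equate their BG entries.
Rows 1 and 2 agree on GH; apply GH→E and equate their E entries.
Row 1 is now all distinguished symbols — the join is lossless.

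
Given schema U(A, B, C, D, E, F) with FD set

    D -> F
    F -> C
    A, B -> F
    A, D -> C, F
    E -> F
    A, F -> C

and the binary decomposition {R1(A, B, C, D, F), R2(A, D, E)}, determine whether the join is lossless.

No

Common attributes: R1 ∩ R2 = {A, D}.
Closure of {A, D}: D → F applies, adding F; F → C applies, adding C. So (A, D)⁺ = {A, C, D, F}.
The closure contains neither all of R1 = {A, B, C, D, F} nor all of R2 = {A, D, E}, so the common attributes are not a superkey of either fragment. The join is lossy.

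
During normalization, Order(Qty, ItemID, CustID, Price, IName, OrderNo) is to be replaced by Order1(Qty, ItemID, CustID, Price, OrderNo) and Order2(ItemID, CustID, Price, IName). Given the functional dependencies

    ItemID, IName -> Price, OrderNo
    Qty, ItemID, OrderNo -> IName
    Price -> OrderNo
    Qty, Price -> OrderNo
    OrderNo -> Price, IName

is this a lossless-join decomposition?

Common attributes: Order1 ∩ Order2 = {ItemID, CustID, Price}.
Closure of {ItemID, CustID, Price}: Price → OrderNo applies, adding OrderNo; OrderNo → Price, IName applies, adding IName. So (ItemID, CustID, Price)⁺ = {ItemID, CustID, Price, IName, OrderNo}.
This closure contains every attribute of Order2, so Order1 ∩ Order2 → Order2. The join is lossless.

Yes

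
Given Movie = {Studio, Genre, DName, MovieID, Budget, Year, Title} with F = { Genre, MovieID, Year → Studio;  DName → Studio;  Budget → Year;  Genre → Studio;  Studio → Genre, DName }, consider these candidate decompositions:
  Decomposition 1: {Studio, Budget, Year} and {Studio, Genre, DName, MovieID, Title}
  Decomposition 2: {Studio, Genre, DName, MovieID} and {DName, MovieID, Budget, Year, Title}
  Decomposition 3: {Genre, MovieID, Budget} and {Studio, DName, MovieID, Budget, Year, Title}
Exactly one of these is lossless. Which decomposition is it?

Decomposition 1: common = {Studio}, closure = {Studio, Genre, DName} → lossy.
Decomposition 2: common = {DName, MovieID}, closure = {Studio, Genre, DName, MovieID} → lossless.
Decomposition 3: common = {MovieID, Budget}, closure = {MovieID, Budget, Year} → lossy.

Decomposition 2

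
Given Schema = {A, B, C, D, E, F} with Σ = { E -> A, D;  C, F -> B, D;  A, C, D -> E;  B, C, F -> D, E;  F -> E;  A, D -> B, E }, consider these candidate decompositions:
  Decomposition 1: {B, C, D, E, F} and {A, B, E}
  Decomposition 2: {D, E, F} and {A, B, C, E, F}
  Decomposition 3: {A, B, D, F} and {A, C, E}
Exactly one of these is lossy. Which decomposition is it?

Decomposition 3

Decomposition 1: common = {B, E}, closure = {A, B, D, E} → lossless.
Decomposition 2: common = {E, F}, closure = {A, B, D, E, F} → lossless.
Decomposition 3: common = {A}, closure = {A} → lossy.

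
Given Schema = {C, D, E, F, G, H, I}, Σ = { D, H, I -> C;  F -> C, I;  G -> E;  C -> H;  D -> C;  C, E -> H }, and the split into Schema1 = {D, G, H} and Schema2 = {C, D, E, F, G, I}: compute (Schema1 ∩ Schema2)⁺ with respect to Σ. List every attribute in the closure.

Schema1 ∩ Schema2 = {D, G}.
G → E applies, adding E
D → C applies, adding C
C, E → H applies, adding H
Closure: {C, D, E, G, H}.

C, D, E, G, H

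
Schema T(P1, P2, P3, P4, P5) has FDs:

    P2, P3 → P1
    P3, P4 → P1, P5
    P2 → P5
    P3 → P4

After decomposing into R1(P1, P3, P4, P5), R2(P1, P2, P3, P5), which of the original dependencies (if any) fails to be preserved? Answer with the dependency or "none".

none

P2, P3 → P1 lies within R2.
P3, P4 → P1, P5 lies within R1.
P2 → P5 lies within R2.
P3 → P4 lies within R1.
Every dependency is enforceable on the fragments, so the decomposition is dependency-preserving.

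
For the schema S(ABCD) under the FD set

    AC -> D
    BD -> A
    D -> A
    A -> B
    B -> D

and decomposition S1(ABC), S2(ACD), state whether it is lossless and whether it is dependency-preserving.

lossless and dependency-preserving

Lossless test: (AC)⁺ = {ABCD}, which contains all of one fragment — lossless.
Dependency preservation: BD → A; B → D are not contained in any single fragment, but the restricted closure of each left-hand side across the fragments still reaches the right-hand side; the remaining FDs each lie inside some fragment. All dependencies are preserved.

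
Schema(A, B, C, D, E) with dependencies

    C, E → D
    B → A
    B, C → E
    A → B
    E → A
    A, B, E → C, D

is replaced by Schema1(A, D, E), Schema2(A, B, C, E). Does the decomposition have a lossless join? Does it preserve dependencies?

lossless and dependency-preserving

Lossless test: (A, E)⁺ = {A, B, C, D, E}, which contains all of one fragment — lossless.
Dependency preservation: C, E → D; A, B, E → C, D are not contained in any single fragment, but the restricted closure of each left-hand side across the fragments still reaches the right-hand side; the remaining FDs each lie inside some fragment. All dependencies are preserved.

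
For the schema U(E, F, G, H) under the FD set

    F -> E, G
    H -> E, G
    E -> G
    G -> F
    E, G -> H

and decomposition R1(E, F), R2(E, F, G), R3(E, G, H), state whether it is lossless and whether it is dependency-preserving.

lossless and dependency-preserving

Lossless test (chase): Rows 1 and 2 agree on F; apply F→E, G and equate their E, G entries. Rows 1 and 3 agree on G; apply G→F and equate their F entries. Rows 1 and 2 agree on E, G; apply E, G→H and equate their H entries. Rows 1 and 3 agree on E, G; apply E, G→H and equate their H entries. Row 1 is now all distinguished symbols — the join is lossless.
Dependency preservation: every FD's attributes lie within a single fragment, so each can be enforced locally — preserved.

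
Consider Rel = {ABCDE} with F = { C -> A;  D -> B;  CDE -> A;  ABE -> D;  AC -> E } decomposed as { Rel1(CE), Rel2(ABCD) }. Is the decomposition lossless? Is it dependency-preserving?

Lossless test: (C)⁺ = {ACE}, which contains all of one fragment — lossless.
Dependency preservation: the restricted closure of {ABE} across the fragments never reaches {D}, so ABE → D cannot be enforced without a join — not preserved.

lossless but not dependency-preserving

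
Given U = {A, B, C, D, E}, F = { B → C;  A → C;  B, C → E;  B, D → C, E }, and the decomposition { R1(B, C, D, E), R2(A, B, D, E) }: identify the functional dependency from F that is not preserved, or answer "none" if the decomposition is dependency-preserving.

Check A → C: no single fragment contains all of {A, C}, and the restricted closure of {A} across the fragments never reaches {C}.
B → C is preserved.
B, C → E is preserved.
B, D → C, E is preserved.

A → C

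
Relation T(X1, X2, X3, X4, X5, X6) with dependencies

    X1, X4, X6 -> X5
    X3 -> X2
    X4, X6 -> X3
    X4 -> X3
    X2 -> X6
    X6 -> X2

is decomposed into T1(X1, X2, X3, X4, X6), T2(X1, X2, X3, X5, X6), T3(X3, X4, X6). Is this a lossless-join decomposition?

No

Chase test. Columns are X1, X2, X3, X4, X5, X6; row i has aⱼ where attribute j ∈ Ti, else bᵢⱼ.
Initial tableau (one row per fragment):
  row 1: a1 a2 a3 a4 b15 a6
  row 2: a1 a2 a3 b24 a5 a6
  row 3: b31 b32 a3 a4 b35 a6
Rows 1 and 3 agree on X3; apply X3→X2 and equate their X2 entries.
No row becomes fully distinguished — the join is lossy.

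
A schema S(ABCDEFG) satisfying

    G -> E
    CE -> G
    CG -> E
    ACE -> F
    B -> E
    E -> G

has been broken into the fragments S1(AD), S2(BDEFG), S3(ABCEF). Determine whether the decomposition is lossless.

No

Chase test. Columns are ABCDEFG; row i has aⱼ where attribute j ∈ Si, else bᵢⱼ.
Initial tableau (one row per fragment):
  row 1: a1 b12 b13 a4 b15 b16 b17
  row 2: b21 a2 b23 a4 a5 a6 a7
  row 3: a1 a2 a3 b34 a5 a6 b37
Rows 2 and 3 agree on E; apply E→G and equate their G entries.
No row becomes fully distinguished — the join is lossy.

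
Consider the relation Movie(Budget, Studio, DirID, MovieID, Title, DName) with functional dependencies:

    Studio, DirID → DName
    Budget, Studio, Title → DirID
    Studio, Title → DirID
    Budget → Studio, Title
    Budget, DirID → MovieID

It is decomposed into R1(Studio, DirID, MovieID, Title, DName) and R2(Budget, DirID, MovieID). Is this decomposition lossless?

Common attributes: R1 ∩ R2 = {DirID, MovieID}.
No dependency enlarges {DirID, MovieID}, so (DirID, MovieID)⁺ = {DirID, MovieID}.
The closure contains neither all of R1 = {Studio, DirID, MovieID, Title, DName} nor all of R2 = {Budget, DirID, MovieID}, so the common attributes are not a superkey of either fragment. The join is lossy.

No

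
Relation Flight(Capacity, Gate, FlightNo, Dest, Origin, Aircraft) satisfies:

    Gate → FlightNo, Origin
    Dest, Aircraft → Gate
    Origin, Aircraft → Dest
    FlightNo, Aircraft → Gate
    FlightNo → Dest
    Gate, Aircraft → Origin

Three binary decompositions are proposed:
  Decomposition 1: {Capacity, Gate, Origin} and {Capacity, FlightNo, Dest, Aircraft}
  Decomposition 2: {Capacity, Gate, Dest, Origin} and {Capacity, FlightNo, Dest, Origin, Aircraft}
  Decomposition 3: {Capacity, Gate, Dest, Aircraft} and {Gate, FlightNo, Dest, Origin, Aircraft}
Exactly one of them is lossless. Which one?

Decomposition 1: common = {Capacity}, closure = {Capacity} → lossy.
Decomposition 2: common = {Capacity, Dest, Origin}, closure = {Capacity, Dest, Origin} → lossy.
Decomposition 3: common = {Gate, Dest, Aircraft}, closure = {Gate, FlightNo, Dest, Origin, Aircraft} → lossless.

Decomposition 3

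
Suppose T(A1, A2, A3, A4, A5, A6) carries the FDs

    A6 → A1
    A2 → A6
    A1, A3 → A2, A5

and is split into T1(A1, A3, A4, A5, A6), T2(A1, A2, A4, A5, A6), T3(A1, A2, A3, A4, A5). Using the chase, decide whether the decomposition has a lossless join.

Chase test. Columns are A1, A2, A3, A4, A5, A6; row i has aⱼ where attribute j ∈ Ti, else bᵢⱼ.
Initial tableau (one row per fragment):
  row 1: a1 b12 a3 a4 a5 a6
  row 2: a1 a2 b23 a4 a5 a6
  row 3: a1 a2 a3 a4 a5 b36
Rows 2 and 3 agree on A2; apply A2→A6 and equate their A6 entries.
Rows 1 and 3 agree on A1, A3; apply A1, A3→A2, A5 and equate their A2, A5 entries.
Row 1 is now all distinguished symbols — the join is lossless.

Yes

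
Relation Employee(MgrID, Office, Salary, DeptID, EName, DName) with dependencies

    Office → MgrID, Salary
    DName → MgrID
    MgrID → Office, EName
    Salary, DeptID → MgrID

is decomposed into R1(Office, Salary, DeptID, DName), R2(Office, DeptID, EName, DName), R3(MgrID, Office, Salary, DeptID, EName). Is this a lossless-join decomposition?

Chase test. Columns are MgrID, Office, Salary, DeptID, EName, DName; row i has aⱼ where attribute j ∈ Ri, else bᵢⱼ.
Initial tableau (one row per fragment):
  row 1: b11 a2 a3 a4 b15 a6
  row 2: b21 a2 b23 a4 a5 a6
  row 3: a1 a2 a3 a4 a5 b36
Rows 1 and 2 agree on Office; apply Office→MgrID, Salary and equate their MgrID, Salary entries.
Rows 1 and 3 agree on Office; apply Office→MgrID, Salary and equate their MgrID, Salary entries.
Rows 1 and 2 agree on MgrID; apply MgrID→Office, EName and equate their Office, EName entries.
Row 1 is now all distinguished symbols — the join is lossless.

Yes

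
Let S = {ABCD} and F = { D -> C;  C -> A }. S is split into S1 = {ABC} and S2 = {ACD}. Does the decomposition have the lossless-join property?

No

Common attributes: S1 ∩ S2 = {AC}.
No dependency enlarges {AC}, so (AC)⁺ = {AC}.
The closure contains neither all of S1 = {ABC} nor all of S2 = {ACD}, so the common attributes are not a superkey of either fragment. The join is lossy.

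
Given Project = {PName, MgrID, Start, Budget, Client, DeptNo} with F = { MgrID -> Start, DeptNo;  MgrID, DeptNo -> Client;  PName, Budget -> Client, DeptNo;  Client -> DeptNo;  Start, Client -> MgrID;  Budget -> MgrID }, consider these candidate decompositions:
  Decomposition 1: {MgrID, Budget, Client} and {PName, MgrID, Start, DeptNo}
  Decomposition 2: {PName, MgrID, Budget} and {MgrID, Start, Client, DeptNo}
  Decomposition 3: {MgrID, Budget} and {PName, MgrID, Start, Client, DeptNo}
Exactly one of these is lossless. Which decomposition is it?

Decomposition 2

Decomposition 1: common = {MgrID}, closure = {MgrID, Start, Client, DeptNo} → lossy.
Decomposition 2: common = {MgrID}, closure = {MgrID, Start, Client, DeptNo} → lossless.
Decomposition 3: common = {MgrID}, closure = {MgrID, Start, Client, DeptNo} → lossy.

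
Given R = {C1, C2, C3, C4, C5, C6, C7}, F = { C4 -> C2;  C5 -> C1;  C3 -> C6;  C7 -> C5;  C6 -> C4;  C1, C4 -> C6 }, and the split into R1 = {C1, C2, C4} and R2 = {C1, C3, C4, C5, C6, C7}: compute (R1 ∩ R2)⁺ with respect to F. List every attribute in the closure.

C1, C2, C4, C6

R1 ∩ R2 = {C1, C4}.
C4 → C2 applies, adding C2
C1, C4 → C6 applies, adding C6
Closure: {C1, C2, C4, C6}.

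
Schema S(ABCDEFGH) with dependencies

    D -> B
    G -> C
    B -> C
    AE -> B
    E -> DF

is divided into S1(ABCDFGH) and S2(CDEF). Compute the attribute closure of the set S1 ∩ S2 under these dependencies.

S1 ∩ S2 = {CDF}.
D → B applies, adding B
Closure: {BCDF}.

BCDF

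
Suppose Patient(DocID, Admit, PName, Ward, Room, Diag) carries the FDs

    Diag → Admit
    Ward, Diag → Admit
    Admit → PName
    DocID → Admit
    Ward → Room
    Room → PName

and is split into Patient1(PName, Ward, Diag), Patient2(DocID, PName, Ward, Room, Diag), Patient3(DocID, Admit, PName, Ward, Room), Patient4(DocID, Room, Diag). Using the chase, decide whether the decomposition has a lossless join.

Chase test. Columns are DocID, Admit, PName, Ward, Room, Diag; row i has aⱼ where attribute j ∈ Patienti, else bᵢⱼ.
Initial tableau (one row per fragment):
  row 1: b11 b12 a3 a4 b15 a6
  row 2: a1 b22 a3 a4 a5 a6
  row 3: a1 a2 a3 a4 a5 b36
  row 4: a1 b42 b43 b44 a5 a6
Rows 1 and 2 agree on Diag; apply Diag→Admit and equate their Admit entries.
Rows 1 and 4 agree on Diag; apply Diag→Admit and equate their Admit entries.
Rows 1 and 4 agree on Admit; apply Admit→PName and equate their PName entries.
Rows 2 and 3 agree on DocID; apply DocID→Admit and equate their Admit entries.
Rows 1 and 2 agree on Ward; apply Ward→Room and equate their Room entries.
Row 2 is now all distinguished symbols — the join is lossless.

Yes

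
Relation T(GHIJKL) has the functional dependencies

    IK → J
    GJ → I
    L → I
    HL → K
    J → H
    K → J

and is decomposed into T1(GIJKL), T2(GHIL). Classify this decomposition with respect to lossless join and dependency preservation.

Lossless test: (GIL)⁺ = {GIL}, which is a superkey of neither fragment — lossy.
Dependency preservation: the restricted closure of {HL} across the fragments never reaches {K}, so HL → K cannot be enforced without a join — not preserved.

lossy and not dependency-preserving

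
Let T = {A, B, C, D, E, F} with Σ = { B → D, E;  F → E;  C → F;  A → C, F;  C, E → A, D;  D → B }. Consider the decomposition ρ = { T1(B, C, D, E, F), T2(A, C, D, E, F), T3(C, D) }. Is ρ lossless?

Chase test. Columns are A, B, C, D, E, F; row i has aⱼ where attribute j ∈ Ti, else bᵢⱼ.
Initial tableau (one row per fragment):
  row 1: b11 a2 a3 a4 a5 a6
  row 2: a1 b22 a3 a4 a5 a6
  row 3: b31 b32 a3 a4 b35 b36
Rows 1 and 3 agree on C; apply C→F and equate their F entries.
Rows 1 and 2 agree on C, E; apply C, E→A, D and equate their A, D entries.
Rows 1 and 2 agree on D; apply D→B and equate their B entries.
Rows 1 and 3 agree on D; apply D→B and equate their B entries.
Rows 1 and 3 agree on B; apply B→D, E and equate their D, E entries.
Rows 1 and 3 agree on C, E; apply C, E→A, D and equate their A, D entries.
Row 1 is now all distinguished symbols — the join is lossless.

Yes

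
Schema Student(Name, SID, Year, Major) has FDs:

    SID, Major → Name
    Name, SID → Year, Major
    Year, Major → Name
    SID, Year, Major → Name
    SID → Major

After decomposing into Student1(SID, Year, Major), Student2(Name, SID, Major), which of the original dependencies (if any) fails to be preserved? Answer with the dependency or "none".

Check Year, Major → Name: no single fragment contains all of {Name, Year, Major}, and the restricted closure of {Year, Major} across the fragments never reaches {Name}.
SID, Major → Name is preserved.
Name, SID → Year, Major is preserved.
SID, Year, Major → Name is preserved.
SID → Major is preserved.

Year, Major → Name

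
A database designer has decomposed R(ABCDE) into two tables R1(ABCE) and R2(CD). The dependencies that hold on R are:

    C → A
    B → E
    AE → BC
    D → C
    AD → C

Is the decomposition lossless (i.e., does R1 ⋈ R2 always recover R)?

No

Common attributes: R1 ∩ R2 = {C}.
Closure of {C}: C → A applies, adding A. So (C)⁺ = {AC}.
The closure contains neither all of R1 = {ABCE} nor all of R2 = {CD}, so the common attributes are not a superkey of either fragment. The join is lossy.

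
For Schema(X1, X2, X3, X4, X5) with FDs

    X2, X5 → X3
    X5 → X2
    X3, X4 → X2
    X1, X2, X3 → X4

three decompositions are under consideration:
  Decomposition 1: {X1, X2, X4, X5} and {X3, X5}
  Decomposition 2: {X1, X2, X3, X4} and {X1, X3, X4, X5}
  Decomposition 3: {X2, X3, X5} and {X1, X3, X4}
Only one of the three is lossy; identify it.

Decomposition 1: common = {X5}, closure = {X2, X3, X5} → lossless.
Decomposition 2: common = {X1, X3, X4}, closure = {X1, X2, X3, X4} → lossless.
Decomposition 3: common = {X3}, closure = {X3} → lossy.

Decomposition 3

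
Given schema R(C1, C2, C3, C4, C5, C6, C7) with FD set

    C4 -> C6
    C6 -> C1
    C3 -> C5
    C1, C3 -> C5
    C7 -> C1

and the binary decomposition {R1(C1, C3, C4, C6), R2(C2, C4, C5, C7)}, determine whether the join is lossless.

No

Common attributes: R1 ∩ R2 = {C4}.
Closure of {C4}: C4 → C6 applies, adding C6; C6 → C1 applies, adding C1. So (C4)⁺ = {C1, C4, C6}.
The closure contains neither all of R1 = {C1, C3, C4, C6} nor all of R2 = {C2, C4, C5, C7}, so the common attributes are not a superkey of either fragment. The join is lossy.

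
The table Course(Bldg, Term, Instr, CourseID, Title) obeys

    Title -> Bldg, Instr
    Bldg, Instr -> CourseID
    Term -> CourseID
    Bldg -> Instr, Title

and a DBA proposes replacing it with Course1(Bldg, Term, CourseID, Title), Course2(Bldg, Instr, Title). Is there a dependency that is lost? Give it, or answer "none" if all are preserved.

Title → Bldg, Instr lies within Course2.
Bldg, Instr → CourseID: restricted closure across fragments reaches CourseID.
Term → CourseID lies within Course1.
Bldg → Instr, Title lies within Course2.
Every dependency is enforceable on the fragments, so the decomposition is dependency-preserving.

none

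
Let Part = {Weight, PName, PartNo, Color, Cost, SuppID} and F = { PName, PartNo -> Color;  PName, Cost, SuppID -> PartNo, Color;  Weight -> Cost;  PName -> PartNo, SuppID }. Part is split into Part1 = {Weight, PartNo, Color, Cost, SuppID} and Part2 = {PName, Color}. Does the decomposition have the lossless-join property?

Common attributes: Part1 ∩ Part2 = {Color}.
No dependency enlarges {Color}, so (Color)⁺ = {Color}.
The closure contains neither all of Part1 = {Weight, PartNo, Color, Cost, SuppID} nor all of Part2 = {PName, Color}, so the common attributes are not a superkey of either fragment. The join is lossy.

No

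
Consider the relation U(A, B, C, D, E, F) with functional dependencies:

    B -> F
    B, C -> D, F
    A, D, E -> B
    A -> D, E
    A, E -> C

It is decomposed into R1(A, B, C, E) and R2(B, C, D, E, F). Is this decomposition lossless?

Common attributes: R1 ∩ R2 = {B, C, E}.
Closure of {B, C, E}: B → F applies, adding F; B, C → D, F applies, adding D. So (B, C, E)⁺ = {B, C, D, E, F}.
This closure contains every attribute of R2, so R1 ∩ R2 → R2. The join is lossless.

Yes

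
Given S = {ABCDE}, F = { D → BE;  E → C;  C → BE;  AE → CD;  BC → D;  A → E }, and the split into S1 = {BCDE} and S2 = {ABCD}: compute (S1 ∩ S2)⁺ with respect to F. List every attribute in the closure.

S1 ∩ S2 = {BCD}.
D → BE applies, adding E
Closure: {BCDE}.

BCDE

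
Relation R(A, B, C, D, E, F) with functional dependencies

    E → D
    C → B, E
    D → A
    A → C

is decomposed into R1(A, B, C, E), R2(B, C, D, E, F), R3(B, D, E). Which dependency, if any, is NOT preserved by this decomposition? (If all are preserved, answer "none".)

E → D lies within R2.
C → B, E lies within R1.
D → A: restricted closure across fragments reaches A.
A → C lies within R1.
Every dependency is enforceable on the fragments, so the decomposition is dependency-preserving.

none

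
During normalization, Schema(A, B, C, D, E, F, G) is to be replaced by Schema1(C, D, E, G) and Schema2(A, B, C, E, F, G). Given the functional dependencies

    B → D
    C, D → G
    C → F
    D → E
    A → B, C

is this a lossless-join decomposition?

No

Common attributes: Schema1 ∩ Schema2 = {C, E, G}.
Closure of {C, E, G}: C → F applies, adding F. So (C, E, G)⁺ = {C, E, F, G}.
The closure contains neither all of Schema1 = {C, D, E, G} nor all of Schema2 = {A, B, C, E, F, G}, so the common attributes are not a superkey of either fragment. The join is lossy.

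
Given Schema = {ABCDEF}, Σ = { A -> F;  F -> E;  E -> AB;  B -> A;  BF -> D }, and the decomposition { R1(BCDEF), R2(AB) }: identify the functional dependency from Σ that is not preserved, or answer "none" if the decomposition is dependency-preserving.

none

A → F: restricted closure across fragments reaches F.
F → E lies within R1.
E → AB: restricted closure across fragments reaches AB.
B → A lies within R2.
BF → D lies within R1.
Every dependency is enforceable on the fragments, so the decomposition is dependency-preserving.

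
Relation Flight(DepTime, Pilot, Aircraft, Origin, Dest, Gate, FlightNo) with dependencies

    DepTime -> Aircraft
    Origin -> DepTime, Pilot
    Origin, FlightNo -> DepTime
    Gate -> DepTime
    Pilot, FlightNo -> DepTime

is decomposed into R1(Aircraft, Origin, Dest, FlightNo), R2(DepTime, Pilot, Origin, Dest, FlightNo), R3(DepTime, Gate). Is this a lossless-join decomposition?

Chase test. Columns are DepTime, Pilot, Aircraft, Origin, Dest, Gate, FlightNo; row i has aⱼ where attribute j ∈ Ri, else bᵢⱼ.
Initial tableau (one row per fragment):
  row 1: b11 b12 a3 a4 a5 b16 a7
  row 2: a1 a2 b23 a4 a5 b26 a7
  row 3: a1 b32 b33 b34 b35 a6 b37
Rows 2 and 3 agree on DepTime; apply DepTime→Aircraft and equate their Aircraft entries.
Rows 1 and 2 agree on Origin; apply Origin→DepTime, Pilot and equate their DepTime, Pilot entries.
Rows 1 and 2 agree on DepTime; apply DepTime→Aircraft and equate their Aircraft entries.
No row becomes fully distinguished — the join is lossy.

No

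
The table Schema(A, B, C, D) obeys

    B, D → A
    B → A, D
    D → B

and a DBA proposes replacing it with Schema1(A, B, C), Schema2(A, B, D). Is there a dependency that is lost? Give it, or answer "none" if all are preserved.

B, D → A lies within Schema2.
B → A, D lies within Schema2.
D → B lies within Schema2.
Every dependency is enforceable on the fragments, so the decomposition is dependency-preserving.

none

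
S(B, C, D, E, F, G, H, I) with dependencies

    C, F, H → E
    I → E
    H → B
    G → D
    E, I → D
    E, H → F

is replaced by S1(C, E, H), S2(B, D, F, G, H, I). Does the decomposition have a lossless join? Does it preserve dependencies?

Lossless test: (H)⁺ = {B, H}, which is a superkey of neither fragment — lossy.
Dependency preservation: the restricted closure of {C, F, H} across the fragments never reaches {E}, so C, F, H → E cannot be enforced without a join — not preserved.

lossy and not dependency-preserving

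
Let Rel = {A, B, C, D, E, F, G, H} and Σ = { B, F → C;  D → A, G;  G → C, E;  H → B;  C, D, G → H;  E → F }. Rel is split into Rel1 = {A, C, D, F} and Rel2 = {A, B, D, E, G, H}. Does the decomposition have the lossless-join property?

Common attributes: Rel1 ∩ Rel2 = {A, D}.
Closure of {A, D}: D → A, G applies, adding G; G → C, E applies, adding C, E; C, D, G → H applies, adding H; E → F applies, adding F; H → B applies, adding B. So (A, D)⁺ = {A, B, C, D, E, F, G, H}.
This closure contains every attribute of Rel1, so Rel1 ∩ Rel2 → Rel1. The join is lossless.

Yes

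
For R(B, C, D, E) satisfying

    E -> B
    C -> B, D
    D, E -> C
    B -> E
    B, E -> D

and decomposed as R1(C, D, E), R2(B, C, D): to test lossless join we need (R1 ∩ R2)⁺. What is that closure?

R1 ∩ R2 = {C, D}.
C → B, D applies, adding B
B → E applies, adding E
Closure: {B, C, D, E}.

B, C, D, E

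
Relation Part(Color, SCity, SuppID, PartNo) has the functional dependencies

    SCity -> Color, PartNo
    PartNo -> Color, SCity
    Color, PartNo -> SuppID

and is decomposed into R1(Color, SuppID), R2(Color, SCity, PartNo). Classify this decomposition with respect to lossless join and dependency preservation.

lossy and not dependency-preserving

Lossless test: (Color)⁺ = {Color}, which is a superkey of neither fragment — lossy.
Dependency preservation: the restricted closure of {Color, PartNo} across the fragments never reaches {SuppID}, so Color, PartNo → SuppID cannot be enforced without a join — not preserved.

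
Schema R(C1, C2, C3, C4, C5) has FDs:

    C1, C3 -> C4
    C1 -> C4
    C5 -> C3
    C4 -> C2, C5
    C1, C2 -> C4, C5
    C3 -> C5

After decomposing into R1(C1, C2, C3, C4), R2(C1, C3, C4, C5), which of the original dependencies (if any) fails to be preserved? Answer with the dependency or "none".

none

C1, C3 → C4 lies within R1.
C1 → C4 lies within R1.
C5 → C3 lies within R2.
C4 → C2, C5: restricted closure across fragments reaches C2, C5.
C1, C2 → C4, C5: restricted closure across fragments reaches C4, C5.
C3 → C5 lies within R2.
Every dependency is enforceable on the fragments, so the decomposition is dependency-preserving.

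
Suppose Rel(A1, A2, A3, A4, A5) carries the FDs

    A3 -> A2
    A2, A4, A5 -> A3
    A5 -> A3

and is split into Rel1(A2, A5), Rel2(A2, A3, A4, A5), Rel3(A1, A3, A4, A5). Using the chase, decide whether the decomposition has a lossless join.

Yes

Chase test. Columns are A1, A2, A3, A4, A5; row i has aⱼ where attribute j ∈ Reli, else bᵢⱼ.
Initial tableau (one row per fragment):
  row 1: b11 a2 b13 b14 a5
  row 2: b21 a2 a3 a4 a5
  row 3: a1 b32 a3 a4 a5
Rows 2 and 3 agree on A3; apply A3→A2 and equate their A2 entries.
Rows 1 and 2 agree on A5; apply A5→A3 and equate their A3 entries.
Row 3 is now all distinguished symbols — the join is lossless.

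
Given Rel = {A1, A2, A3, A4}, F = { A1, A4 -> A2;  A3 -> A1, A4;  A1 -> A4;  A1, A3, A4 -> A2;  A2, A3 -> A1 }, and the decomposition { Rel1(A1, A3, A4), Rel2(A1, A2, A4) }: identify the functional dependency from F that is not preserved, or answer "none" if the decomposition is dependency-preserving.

none

A1, A4 → A2 lies within Rel2.
A3 → A1, A4 lies within Rel1.
A1 → A4 lies within Rel1.
A1, A3, A4 → A2: restricted closure across fragments reaches A2.
A2, A3 → A1: restricted closure across fragments reaches A1.
Every dependency is enforceable on the fragments, so the decomposition is dependency-preserving.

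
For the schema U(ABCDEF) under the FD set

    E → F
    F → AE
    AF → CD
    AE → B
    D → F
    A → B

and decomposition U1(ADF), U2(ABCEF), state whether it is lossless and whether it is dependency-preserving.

lossless and dependency-preserving

Lossless test: (AF)⁺ = {ABCDEF}, which contains all of one fragment — lossless.
Dependency preservation: AF → CD is not contained in any single fragment, but the restricted closure of its left-hand side across the fragments still reaches the right-hand side; the remaining FDs each lie inside some fragment. All dependencies are preserved.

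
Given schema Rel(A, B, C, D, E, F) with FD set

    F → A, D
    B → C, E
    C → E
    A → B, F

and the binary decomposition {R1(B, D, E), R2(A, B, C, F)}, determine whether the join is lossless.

No

Common attributes: R1 ∩ R2 = {B}.
Closure of {B}: B → C, E applies, adding C, E. So (B)⁺ = {B, C, E}.
The closure contains neither all of R1 = {B, D, E} nor all of R2 = {A, B, C, F}, so the common attributes are not a superkey of either fragment. The join is lossy.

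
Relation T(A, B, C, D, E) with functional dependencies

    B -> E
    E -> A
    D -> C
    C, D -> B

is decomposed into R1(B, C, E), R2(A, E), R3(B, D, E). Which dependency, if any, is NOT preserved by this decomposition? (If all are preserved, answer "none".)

D -> C

Check D → C: no single fragment contains all of {C, D}, and the restricted closure of {D} across the fragments never reaches {C}.
B → E is preserved.
E → A is preserved.
C, D → B is preserved.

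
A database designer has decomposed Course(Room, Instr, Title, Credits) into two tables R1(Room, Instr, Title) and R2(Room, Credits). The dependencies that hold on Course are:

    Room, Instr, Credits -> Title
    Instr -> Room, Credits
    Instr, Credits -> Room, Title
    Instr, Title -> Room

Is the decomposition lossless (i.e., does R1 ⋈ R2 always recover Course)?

No

Common attributes: R1 ∩ R2 = {Room}.
No dependency enlarges {Room}, so (Room)⁺ = {Room}.
The closure contains neither all of R1 = {Room, Instr, Title} nor all of R2 = {Room, Credits}, so the common attributes are not a superkey of either fragment. The join is lossy.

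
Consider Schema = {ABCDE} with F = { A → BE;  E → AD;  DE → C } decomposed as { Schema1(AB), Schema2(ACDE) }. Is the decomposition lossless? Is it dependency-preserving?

Lossless test: (A)⁺ = {ABCDE}, which contains all of one fragment — lossless.
Dependency preservation: A → BE is not contained in any single fragment, but the restricted closure of its left-hand side across the fragments still reaches the right-hand side; the remaining FDs each lie inside some fragment. All dependencies are preserved.

lossless and dependency-preserving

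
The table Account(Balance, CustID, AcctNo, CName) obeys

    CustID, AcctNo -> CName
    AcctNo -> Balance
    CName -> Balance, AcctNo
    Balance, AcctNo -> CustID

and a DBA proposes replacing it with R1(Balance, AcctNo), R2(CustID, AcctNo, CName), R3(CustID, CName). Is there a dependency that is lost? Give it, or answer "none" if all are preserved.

CustID, AcctNo → CName lies within R2.
AcctNo → Balance lies within R1.
CName → Balance, AcctNo: restricted closure across fragments reaches Balance, AcctNo.
Balance, AcctNo → CustID: restricted closure across fragments reaches CustID.
Every dependency is enforceable on the fragments, so the decomposition is dependency-preserving.

none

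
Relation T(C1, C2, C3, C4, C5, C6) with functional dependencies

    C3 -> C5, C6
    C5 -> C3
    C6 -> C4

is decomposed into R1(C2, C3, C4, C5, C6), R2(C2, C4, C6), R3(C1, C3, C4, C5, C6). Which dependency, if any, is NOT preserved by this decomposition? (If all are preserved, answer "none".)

none

C3 → C5, C6 lies within R1.
C5 → C3 lies within R1.
C6 → C4 lies within R1.
Every dependency is enforceable on the fragments, so the decomposition is dependency-preserving.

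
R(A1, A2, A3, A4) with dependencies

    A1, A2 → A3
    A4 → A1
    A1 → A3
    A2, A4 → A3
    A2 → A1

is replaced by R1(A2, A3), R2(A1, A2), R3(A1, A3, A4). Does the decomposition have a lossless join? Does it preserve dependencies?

lossy but dependency-preserving

Lossless test (chase): Rows 2 and 3 agree on A1; apply A1→A3 and equate their A3 entries. Rows 1 and 2 agree on A2; apply A2→A1 and equate their A1 entries. No row becomes fully distinguished — the join is lossy.
Dependency preservation: A1, A2 → A3; A2, A4 → A3 are not contained in any single fragment, but the restricted closure of each left-hand side across the fragments still reaches the right-hand side; the remaining FDs each lie inside some fragment. All dependencies are preserved.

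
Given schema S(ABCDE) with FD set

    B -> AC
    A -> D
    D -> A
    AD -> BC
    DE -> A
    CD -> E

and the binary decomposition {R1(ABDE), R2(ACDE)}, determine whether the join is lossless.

Common attributes: R1 ∩ R2 = {ADE}.
Closure of {ADE}: AD → BC applies, adding BC. So (ADE)⁺ = {ABCDE}.
This closure contains every attribute of R1, so R1 ∩ R2 → R1. The join is lossless.

Yes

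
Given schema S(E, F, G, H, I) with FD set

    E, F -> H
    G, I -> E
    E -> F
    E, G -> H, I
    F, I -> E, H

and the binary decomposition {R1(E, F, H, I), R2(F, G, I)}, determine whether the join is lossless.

Common attributes: R1 ∩ R2 = {F, I}.
Closure of {F, I}: F, I → E, H applies, adding E, H. So (F, I)⁺ = {E, F, H, I}.
This closure contains every attribute of R1, so R1 ∩ R2 → R1. The join is lossless.

Yes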